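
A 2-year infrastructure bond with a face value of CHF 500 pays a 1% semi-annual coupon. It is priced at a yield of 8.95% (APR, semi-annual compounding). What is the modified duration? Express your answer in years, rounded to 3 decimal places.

1.899 years

Periodic yield y = 0.04475. First find Macaulay duration:
  t   CF        PV=CF/(1+0.04475)^t    t·PV
  1         2.50         2.3929         2.3929
  2         2.50         2.2904         4.5808
  3         2.50         2.1923         6.5769
  4       502.50       421.7805     1,687.1222
  Σ                    428.6562     1,700.6729
P = 428.6562; Macaulay duration = 1,700.6729 / 428.6562 = 3.96745 half-year periods = 1.98373 years.
Modified duration = D_Mac / (1 + y) = 1.98373 / 1.04475 = 1.89876 years.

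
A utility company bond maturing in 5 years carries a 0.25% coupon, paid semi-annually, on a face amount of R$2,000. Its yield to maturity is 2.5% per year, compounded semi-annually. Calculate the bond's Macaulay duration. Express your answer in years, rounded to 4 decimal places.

Periodic yield y = 0.0125. Discount each cash flow and weight by its period:
  t   CF        PV=CF/(1+0.0125)^t    t·PV
  1         2.50         2.4691         2.4691
  2         2.50         2.4387         4.8773
  3         2.50         2.4085         7.2256
  4         2.50         2.3788         9.5152
  5         2.50         2.3494        11.7472
  6         2.50         2.3204        13.9226
  7         2.50         2.2918        16.0425
  8         2.50         2.2635        18.1080
  9         2.50         2.2356        20.1200
  10    2,002.50     1,768.5698    17,685.6980
  Σ                  1,789.7257    17,789.7257
Price P = Σ PV = 1,789.7257.
Macaulay duration = Σ(t·PV) / P = 17,789.7257 / 1,789.7257 = 9.93992 half-year periods.
In years: 9.93992 / 2 = 4.96996 years.

4.9700 years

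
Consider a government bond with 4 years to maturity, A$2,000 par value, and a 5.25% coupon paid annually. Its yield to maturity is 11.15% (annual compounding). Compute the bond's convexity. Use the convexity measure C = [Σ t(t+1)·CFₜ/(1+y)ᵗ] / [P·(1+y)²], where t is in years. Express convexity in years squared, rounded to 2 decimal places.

With y = 0.1115:
  t   CF        PV=CF/(1+0.1115)^t    t·PV        t(t+1)·PV
  1       105.00        94.4669        94.4669         188.9339
  2       105.00        84.9905       169.9810         509.9430
  3       105.00        76.4647       229.3941         917.5762
  4     2,105.00     1,379.1587     5,516.6347      27,583.1733
  Σ                  1,635.0808     6,010.4766      29,199.6263
P = 1,635.0808.
Convexity = Σ t(t+1)·PV / [P·(1+y)²] = 29,199.6263 / (1,635.0808 × 1.235432) = 14.45503.

14.46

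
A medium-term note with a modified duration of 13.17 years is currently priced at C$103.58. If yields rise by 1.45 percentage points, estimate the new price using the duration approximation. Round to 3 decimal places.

C$83.800

Duration approximation: ΔP/P ≈ -D_mod · Δy = -13.17 × (+0.0145) = -0.190965.
New price ≈ 103.58 × (1 - 0.190965) = 83.7998453.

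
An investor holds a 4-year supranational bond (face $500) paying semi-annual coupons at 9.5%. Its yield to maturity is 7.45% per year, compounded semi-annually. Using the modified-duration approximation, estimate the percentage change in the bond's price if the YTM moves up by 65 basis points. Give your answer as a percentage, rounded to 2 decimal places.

-2.16%

Periodic yield y = 0.03725. Modified duration first:
  t   CF        PV=CF/(1+0.03725)^t    t·PV
  1        23.75        22.8971        22.8971
  2        23.75        22.0748        44.1496
  3        23.75        21.2820        63.8461
  4        23.75        20.5178        82.0710
  5        23.75        19.7809        98.9046
  6        23.75        19.0705       114.4232
  7        23.75        18.3857       128.6997
  8       523.75       390.8917     3,127.1339
  Σ                    534.9005     3,682.1252
P = 534.9005; D_Mac = 6.88376 half-year periods = 3.44188 yrs; D_mod = 3.44188/(1+0.03725) = 3.31827 yrs.
ΔP/P ≈ -D_mod · Δy = -3.31827 × (+0.0065) = -0.021569 = -2.1569%.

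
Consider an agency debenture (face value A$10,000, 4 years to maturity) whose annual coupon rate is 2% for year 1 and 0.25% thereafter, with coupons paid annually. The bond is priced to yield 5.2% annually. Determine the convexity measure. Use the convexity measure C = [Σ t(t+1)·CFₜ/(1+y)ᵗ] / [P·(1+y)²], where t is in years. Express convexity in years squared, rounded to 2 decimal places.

17.65

With y = 0.052:
  t   CF        PV=CF/(1+0.052)^t    t·PV        t(t+1)·PV
  1       200.00       190.1141       190.1141         380.2281
  2        25.00        22.5896        45.1792         135.5376
  3        25.00        21.4730        64.4190         257.6760
  4    10,025.00     8,185.0516    32,740.2064     163,701.0321
  Σ                  8,419.2283    33,039.9187     164,474.4739
P = 8,419.2283.
Convexity = Σ t(t+1)·PV / [P·(1+y)²] = 164,474.4739 / (8,419.2283 × 1.106704) = 17.65203.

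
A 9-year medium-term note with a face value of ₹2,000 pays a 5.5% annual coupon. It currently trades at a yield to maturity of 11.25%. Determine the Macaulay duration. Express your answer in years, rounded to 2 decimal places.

6.93 years

Periodic yield y = 0.1125. Discount each cash flow and weight by its year:
  t   CF        PV=CF/(1+0.1125)^t    t·PV
  1       110.00        98.8764        98.8764
  2       110.00        88.8777       177.7553
  3       110.00        79.8900       239.6701
  4       110.00        71.8113       287.2451
  5       110.00        64.5495       322.7473
  6       110.00        58.0220       348.1319
  7       110.00        52.1546       365.0821
  8       110.00        46.8805       375.0443
  9     2,110.00       808.3181     7,274.8625
  Σ                  1,369.3800     9,489.4150
Price P = Σ PV = 1,369.3800.
Macaulay duration = Σ(t·PV) / P = 9,489.4150 / 1,369.3800 = 6.92972 years.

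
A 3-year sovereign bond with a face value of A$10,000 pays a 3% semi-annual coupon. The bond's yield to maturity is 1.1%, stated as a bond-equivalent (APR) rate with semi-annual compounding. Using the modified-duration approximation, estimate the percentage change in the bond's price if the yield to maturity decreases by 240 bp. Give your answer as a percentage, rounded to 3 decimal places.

Periodic yield y = 0.0055. Modified duration first:
  t   CF        PV=CF/(1+0.0055)^t    t·PV
  1       150.00       149.1795       149.1795
  2       150.00       148.3635       296.7270
  3       150.00       147.5520       442.6559
  4       150.00       146.7449       586.9795
  5       150.00       145.9422       729.7110
  6    10,150.00     9,821.4044    58,928.4263
  Σ                 10,559.1865    61,133.6793
P = 10,559.1865; D_Mac = 5.78962 half-year periods = 2.89481 yrs; D_mod = 2.89481/(1+0.0055) = 2.87898 yrs.
ΔP/P ≈ -D_mod · Δy = -2.87898 × (-0.024) = +0.069095 = +6.9095%.

+6.910%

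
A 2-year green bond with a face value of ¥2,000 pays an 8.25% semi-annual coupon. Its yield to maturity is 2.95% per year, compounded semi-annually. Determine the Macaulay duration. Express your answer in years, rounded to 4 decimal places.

1.8904 years

Periodic yield y = 0.01475. Discount each cash flow and weight by its period:
  t   CF        PV=CF/(1+0.01475)^t    t·PV
  1        82.50        81.3008        81.3008
  2        82.50        80.1191       160.2381
  3        82.50        78.9545       236.8634
  4     2,082.50     1,964.0330     7,856.1318
  Σ                  2,204.4073     8,334.5342
Price P = Σ PV = 2,204.4073.
Macaulay duration = Σ(t·PV) / P = 8,334.5342 / 2,204.4073 = 3.78085 half-year periods.
In years: 3.78085 / 2 = 1.89043 years.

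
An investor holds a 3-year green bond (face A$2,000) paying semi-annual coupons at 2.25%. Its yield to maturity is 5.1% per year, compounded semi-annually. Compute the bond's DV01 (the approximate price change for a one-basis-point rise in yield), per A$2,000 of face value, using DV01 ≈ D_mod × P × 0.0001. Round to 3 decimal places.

A$0.524

Periodic yield y = 0.0255.
  t   CF        PV=CF/(1+0.0255)^t    t·PV
  1        22.50        21.9405        21.9405
  2        22.50        21.3949        42.7899
  3        22.50        20.8629        62.5888
  4        22.50        20.3442        81.3767
  5        22.50        19.8383        99.1914
  6     2,022.50     1,738.8997    10,433.3984
  Σ                  1,843.2806    10,741.2858
P = 1,843.2806; D_Mac = 5.82727 half-year periods = 2.91363 yrs; D_mod = 2.84118 yrs.
DV01 ≈ 2.84118 × 1,843.2806 × 0.0001 = 0.523710.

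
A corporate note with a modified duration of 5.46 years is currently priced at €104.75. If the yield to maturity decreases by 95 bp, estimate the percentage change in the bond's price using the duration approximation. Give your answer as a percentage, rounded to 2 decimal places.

+5.19%

Duration approximation: ΔP/P ≈ -D_mod · Δy = -5.46 × (-0.0095) = +0.051870.
As a percentage: +5.1870%.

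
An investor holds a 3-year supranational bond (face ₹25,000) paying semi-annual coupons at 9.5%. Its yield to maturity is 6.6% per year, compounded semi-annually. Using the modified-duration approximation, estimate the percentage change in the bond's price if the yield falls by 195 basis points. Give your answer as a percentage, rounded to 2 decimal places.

Periodic yield y = 0.033. Modified duration first:
  t   CF        PV=CF/(1+0.033)^t    t·PV
  1     1,187.50     1,149.5644     1,149.5644
  2     1,187.50     1,112.8406     2,225.6813
  3     1,187.50     1,077.2901     3,231.8702
  4     1,187.50     1,042.8752     4,171.5007
  5     1,187.50     1,009.5597     5,047.7986
  6    26,187.50    21,552.2249   129,313.3497
  Σ                 26,944.3549   145,139.7648
P = 26,944.3549; D_Mac = 5.38665 half-year periods = 2.69332 yrs; D_mod = 2.69332/(1+0.033) = 2.60728 yrs.
ΔP/P ≈ -D_mod · Δy = -2.60728 × (-0.0195) = +0.050842 = +5.0842%.

+5.08%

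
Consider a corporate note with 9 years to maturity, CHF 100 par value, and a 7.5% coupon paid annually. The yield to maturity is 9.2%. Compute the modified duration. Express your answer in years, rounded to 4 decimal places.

Periodic yield y = 0.092. First find Macaulay duration:
  t   CF        PV=CF/(1+0.092)^t    t·PV
  1         7.50         6.8681         6.8681
  2         7.50         6.2895        12.5790
  3         7.50         5.7596        17.2788
  4         7.50         5.2744        21.0975
  5         7.50         4.8300        24.1501
  6         7.50         4.4231        26.5385
  7         7.50         4.0504        28.3531
  8         7.50         3.7092        29.6736
  9       107.50        48.6861       438.1746
  Σ                     89.8904       604.7134
P = 89.8904; Macaulay duration = 604.7134 / 89.8904 = 6.72723 years.
Modified duration = D_Mac / (1 + y) = 6.72723 / 1.092 = 6.16046 years.

6.1605 years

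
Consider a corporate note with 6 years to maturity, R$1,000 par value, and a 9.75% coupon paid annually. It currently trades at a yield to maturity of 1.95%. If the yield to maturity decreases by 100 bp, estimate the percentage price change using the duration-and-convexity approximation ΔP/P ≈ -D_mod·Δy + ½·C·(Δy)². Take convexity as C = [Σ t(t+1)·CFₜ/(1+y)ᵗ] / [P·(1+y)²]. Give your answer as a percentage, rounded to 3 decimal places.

+5.090%

With y = 0.0195:
  t   CF        PV=CF/(1+0.0195)^t    t·PV        t(t+1)·PV
  1        97.50        95.6351        95.6351         191.2702
  2        97.50        93.8059       187.6118         562.8354
  3        97.50        92.0117       276.0350       1,104.1401
  4        97.50        90.2518       361.0071       1,805.0353
  5        97.50        88.5255       442.6276       2,655.7655
  6     1,097.50       977.4198     5,864.5190      41,051.6331
  Σ                  1,437.6498     7,227.4356      47,370.6795
P = 1,437.6498; D_Mac = 5.02726 yrs; D_mod = 4.93110 yrs; C = 31.70166.
Duration effect: -4.93110 × (-0.01) = +0.049311
Convexity effect: 0.5 × 31.70166 × (-0.01)² = +0.0015851
ΔP/P ≈ +0.049311 + 0.0015851 = +0.050896 = +5.0896%.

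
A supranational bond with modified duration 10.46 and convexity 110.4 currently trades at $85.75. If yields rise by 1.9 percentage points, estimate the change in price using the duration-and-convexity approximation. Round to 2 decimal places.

-$15.33

Duration effect: -D_mod·Δy = -10.46 × (+0.019) = -0.198740
Convexity effect: ½·C·(Δy)² = 0.5 × 110.4 × (0.019)² = +0.0199272
ΔP/P ≈ -0.198740 + 0.0199272 = -0.1788128
ΔP ≈ 85.75 × (-0.1788128) = -15.3331976.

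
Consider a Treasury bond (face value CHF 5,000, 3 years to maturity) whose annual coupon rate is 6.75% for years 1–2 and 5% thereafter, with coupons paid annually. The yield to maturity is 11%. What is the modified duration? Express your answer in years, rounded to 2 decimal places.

Periodic yield y = 0.11. First find Macaulay duration:
  t   CF        PV=CF/(1+0.11)^t    t·PV
  1       337.50       304.0541       304.0541
  2       337.50       273.9226       547.8451
  3     5,250.00     3,838.7548    11,516.2643
  Σ                  4,416.7314    12,368.1635
P = 4,416.7314; Macaulay duration = 12,368.1635 / 4,416.7314 = 2.80030 years.
Modified duration = D_Mac / (1 + y) = 2.80030 / 1.11 = 2.52279 years.

2.52 years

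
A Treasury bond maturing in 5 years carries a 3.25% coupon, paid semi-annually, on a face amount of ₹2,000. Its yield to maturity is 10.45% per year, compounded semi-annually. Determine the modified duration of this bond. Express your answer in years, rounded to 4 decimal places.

Periodic yield y = 0.05225. First find Macaulay duration:
  t   CF        PV=CF/(1+0.05225)^t    t·PV
  1        32.50        30.8862        30.8862
  2        32.50        29.3525        58.7051
  3        32.50        27.8950        83.6850
  4        32.50        26.5099       106.0395
  5        32.50        25.1935       125.9676
  6        32.50        23.9425       143.6551
  7        32.50        22.7536       159.2755
  8        32.50        21.6238       172.9903
  9        32.50        20.5501       184.9505
  10    2,032.50     1,221.3530    12,213.5302
  Σ                  1,450.0601    13,279.6849
P = 1,450.0601; Macaulay duration = 13,279.6849 / 1,450.0601 = 9.15802 half-year periods = 4.57901 years.
Modified duration = D_Mac / (1 + y) = 4.57901 / 1.05225 = 4.35164 years.

4.3516 years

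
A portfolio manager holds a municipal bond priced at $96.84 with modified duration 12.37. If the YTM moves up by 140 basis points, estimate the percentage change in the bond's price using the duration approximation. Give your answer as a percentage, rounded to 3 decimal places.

-17.318%

Duration approximation: ΔP/P ≈ -D_mod · Δy = -12.37 × (+0.014) = -0.173180.
As a percentage: -17.3180%.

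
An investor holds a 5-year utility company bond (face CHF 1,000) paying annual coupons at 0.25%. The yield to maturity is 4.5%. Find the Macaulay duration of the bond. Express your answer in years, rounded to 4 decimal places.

4.9718 years

Periodic yield y = 0.045. Discount each cash flow and weight by its year:
  t   CF        PV=CF/(1+0.045)^t    t·PV
  1         2.50         2.3923         2.3923
  2         2.50         2.2893         4.5786
  3         2.50         2.1907         6.5722
  4         2.50         2.0964         8.3856
  5     1,002.50       804.4572     4,022.2859
  Σ                    813.4260     4,044.2147
Price P = Σ PV = 813.4260.
Macaulay duration = Σ(t·PV) / P = 4,044.2147 / 813.4260 = 4.97183 years.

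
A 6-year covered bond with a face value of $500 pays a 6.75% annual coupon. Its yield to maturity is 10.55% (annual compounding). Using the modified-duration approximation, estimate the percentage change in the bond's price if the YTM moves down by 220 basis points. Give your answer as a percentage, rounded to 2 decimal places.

+10.02%

Periodic yield y = 0.1055. Modified duration first:
  t   CF        PV=CF/(1+0.1055)^t    t·PV
  1        33.75        30.5292        30.5292
  2        33.75        27.6157        55.2314
  3        33.75        24.9803        74.9409
  4        33.75        22.5964        90.3855
  5        33.75        20.4400       102.1998
  6       533.75       292.4054     1,754.4325
  Σ                    418.5669     2,107.7193
P = 418.5669; D_Mac = 5.03556 yrs; D_mod = 5.03556/(1+0.1055) = 4.55501 yrs.
ΔP/P ≈ -D_mod · Δy = -4.55501 × (-0.022) = +0.100210 = +10.0210%.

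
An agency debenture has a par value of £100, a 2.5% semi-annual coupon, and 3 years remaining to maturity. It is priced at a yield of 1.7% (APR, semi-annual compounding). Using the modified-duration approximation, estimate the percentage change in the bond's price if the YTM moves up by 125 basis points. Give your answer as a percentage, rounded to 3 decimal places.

-3.607%

Periodic yield y = 0.0085. Modified duration first:
  t   CF        PV=CF/(1+0.0085)^t    t·PV
  1         1.25         1.2395         1.2395
  2         1.25         1.2290         2.4580
  3         1.25         1.2187         3.6560
  4         1.25         1.2084         4.8336
  5         1.25         1.1982         5.9910
  6       101.25        96.2365       577.4187
  Σ                    102.3302       595.5968
P = 102.3302; D_Mac = 5.82034 half-year periods = 2.91017 yrs; D_mod = 2.91017/(1+0.0085) = 2.88564 yrs.
ΔP/P ≈ -D_mod · Δy = -2.88564 × (+0.0125) = -0.036071 = -3.6071%.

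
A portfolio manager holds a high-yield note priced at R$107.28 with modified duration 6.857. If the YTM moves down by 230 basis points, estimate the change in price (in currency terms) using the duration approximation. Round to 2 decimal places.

Duration approximation: ΔP/P ≈ -D_mod · Δy = -6.857 × (-0.023) = +0.157711.
ΔP ≈ 107.28 × (+0.157711) = +16.91923608.

+R$16.92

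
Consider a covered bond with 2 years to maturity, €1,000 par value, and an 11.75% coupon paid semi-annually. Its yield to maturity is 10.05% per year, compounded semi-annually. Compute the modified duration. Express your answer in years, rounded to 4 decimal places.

1.7541 years

Periodic yield y = 0.05025. First find Macaulay duration:
  t   CF        PV=CF/(1+0.05025)^t    t·PV
  1        58.75        55.9391        55.9391
  2        58.75        53.2626       106.5252
  3        58.75        50.7142       152.1427
  4     1,058.75       870.2072     3,480.8287
  Σ                  1,030.1231     3,795.4357
P = 1,030.1231; Macaulay duration = 3,795.4357 / 1,030.1231 = 3.68445 half-year periods = 1.84222 years.
Modified duration = D_Mac / (1 + y) = 1.84222 / 1.05025 = 1.75408 years.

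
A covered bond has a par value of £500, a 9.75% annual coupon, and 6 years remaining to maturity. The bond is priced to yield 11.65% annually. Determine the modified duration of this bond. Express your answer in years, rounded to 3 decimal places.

Periodic yield y = 0.1165. First find Macaulay duration:
  t   CF        PV=CF/(1+0.1165)^t    t·PV
  1        48.75        43.6632        43.6632
  2        48.75        39.1072        78.2145
  3        48.75        35.0266       105.0799
  4        48.75        31.3718       125.4873
  5        48.75        28.0984       140.4918
  6       548.75       283.2841     1,699.7045
  Σ                    460.5514     2,192.6412
P = 460.5514; Macaulay duration = 2,192.6412 / 460.5514 = 4.76090 years.
Modified duration = D_Mac / (1 + y) = 4.76090 / 1.1165 = 4.26413 years.

4.264 years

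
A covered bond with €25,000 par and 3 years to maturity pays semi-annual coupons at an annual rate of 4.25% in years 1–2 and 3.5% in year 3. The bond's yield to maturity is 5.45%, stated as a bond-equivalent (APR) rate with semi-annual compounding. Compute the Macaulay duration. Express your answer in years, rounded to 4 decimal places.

Periodic yield y = 0.02725. Discount each cash flow and weight by its period:
  t   CF        PV=CF/(1+0.02725)^t    t·PV
  1       531.25       517.1575       517.1575
  2       531.25       503.4388     1,006.8775
  3       531.25       490.0840     1,470.2519
  4       531.25       477.0834     1,908.3338
  5       437.50       382.4699     1,912.3497
  6    25,437.50    21,647.9874   129,887.9245
  Σ                 24,018.2210   136,702.8949
Price P = Σ PV = 24,018.2210.
Macaulay duration = Σ(t·PV) / P = 136,702.8949 / 24,018.2210 = 5.69163 half-year periods.
In years: 5.69163 / 2 = 2.84582 years.

2.8458 years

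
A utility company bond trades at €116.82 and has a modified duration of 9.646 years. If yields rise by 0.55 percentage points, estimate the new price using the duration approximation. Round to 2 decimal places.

€110.62

Duration approximation: ΔP/P ≈ -D_mod · Δy = -9.646 × (+0.0055) = -0.053053.
New price ≈ 116.82 × (1 - 0.053053) = 110.62234854.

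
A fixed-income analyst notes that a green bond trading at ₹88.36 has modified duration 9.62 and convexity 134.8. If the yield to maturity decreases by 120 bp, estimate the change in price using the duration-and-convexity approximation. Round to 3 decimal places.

+₹11.058

Duration effect: -D_mod·Δy = -9.62 × (-0.012) = +0.115440
Convexity effect: ½·C·(Δy)² = 0.5 × 134.8 × (-0.012)² = +0.0097056
ΔP/P ≈ +0.115440 + 0.0097056 = +0.1251456
ΔP ≈ 88.36 × (+0.1251456) = +11.057865216.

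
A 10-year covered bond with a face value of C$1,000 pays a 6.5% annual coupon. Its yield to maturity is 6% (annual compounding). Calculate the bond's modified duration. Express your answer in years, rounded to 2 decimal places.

Periodic yield y = 0.06. First find Macaulay duration:
  t   CF        PV=CF/(1+0.06)^t    t·PV
  1        65.00        61.3208        61.3208
  2        65.00        57.8498       115.6995
  3        65.00        54.5753       163.7258
  4        65.00        51.4861       205.9444
  5        65.00        48.5718       242.8589
  6        65.00        45.8224       274.9346
  7        65.00        43.2287       302.6010
  8        65.00        40.7818       326.2544
  9        65.00        38.4734       346.2606
  10    1,065.00       594.6904     5,946.9044
  Σ                  1,036.8004     7,986.5043
P = 1,036.8004; Macaulay duration = 7,986.5043 / 1,036.8004 = 7.70303 years.
Modified duration = D_Mac / (1 + y) = 7.70303 / 1.06 = 7.26701 years.

7.27 years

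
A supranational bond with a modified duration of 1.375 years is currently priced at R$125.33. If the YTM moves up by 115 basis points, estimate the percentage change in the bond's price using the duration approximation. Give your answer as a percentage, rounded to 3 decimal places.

Duration approximation: ΔP/P ≈ -D_mod · Δy = -1.375 × (+0.0115) = -0.0158125.
As a percentage: -1.58125%.

-1.581%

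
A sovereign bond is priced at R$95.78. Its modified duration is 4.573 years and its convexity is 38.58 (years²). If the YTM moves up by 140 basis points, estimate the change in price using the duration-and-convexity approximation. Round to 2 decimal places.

Duration effect: -D_mod·Δy = -4.573 × (+0.014) = -0.064022
Convexity effect: ½·C·(Δy)² = 0.5 × 38.58 × (0.014)² = +0.00378084
ΔP/P ≈ -0.064022 + 0.00378084 = -0.06024116
ΔP ≈ 95.78 × (-0.06024116) = -5.7698983048.

-R$5.77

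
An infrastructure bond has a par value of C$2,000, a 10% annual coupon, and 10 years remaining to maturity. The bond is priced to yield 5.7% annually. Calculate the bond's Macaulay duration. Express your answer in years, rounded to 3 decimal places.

Periodic yield y = 0.057. Discount each cash flow and weight by its year:
  t   CF        PV=CF/(1+0.057)^t    t·PV
  1       200.00       189.2148       189.2148
  2       200.00       179.0111       358.0222
  3       200.00       169.3577       508.0732
  4       200.00       160.2249       640.8997
  5       200.00       151.5846       757.9230
  6       200.00       143.4102       860.4613
  7       200.00       135.6766       949.7365
  8       200.00       128.3601     1,026.8809
  9       200.00       121.4381     1,092.9433
  10    2,200.00     1,263.7839    12,637.8387
  Σ                  2,642.0621    19,021.9935
Price P = Σ PV = 2,642.0621.
Macaulay duration = Σ(t·PV) / P = 19,021.9935 / 2,642.0621 = 7.19968 years.

7.200 years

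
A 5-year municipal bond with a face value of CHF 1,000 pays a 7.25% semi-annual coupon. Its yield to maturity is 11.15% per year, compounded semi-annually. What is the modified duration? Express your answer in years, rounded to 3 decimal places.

3.989 years

Periodic yield y = 0.05575. First find Macaulay duration:
  t   CF        PV=CF/(1+0.05575)^t    t·PV
  1        36.25        34.3358        34.3358
  2        36.25        32.5226        65.0453
  3        36.25        30.8053        92.4158
  4        36.25        29.1785       116.7142
  5        36.25        27.6377       138.1887
  6        36.25        26.1783       157.0698
  7        36.25        24.7959       173.5715
  8        36.25        23.4866       187.8924
  9        36.25        22.2463       200.2169
  10    1,036.25       602.3566     6,023.5656
  Σ                    853.5436     7,189.0159
P = 853.5436; Macaulay duration = 7,189.0159 / 853.5436 = 8.42255 half-year periods = 4.21128 years.
Modified duration = D_Mac / (1 + y) = 4.21128 / 1.05575 = 3.98890 years.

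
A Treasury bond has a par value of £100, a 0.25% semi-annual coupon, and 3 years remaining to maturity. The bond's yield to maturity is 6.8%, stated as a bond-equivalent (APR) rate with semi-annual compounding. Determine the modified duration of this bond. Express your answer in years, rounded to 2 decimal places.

2.89 years

Periodic yield y = 0.034. First find Macaulay duration:
  t   CF        PV=CF/(1+0.034)^t    t·PV
  1        0.125         0.1209         0.1209
  2        0.125         0.1169         0.2338
  3        0.125         0.1131         0.3392
  4        0.125         0.1094         0.4374
  5        0.125         0.1058         0.5288
  6      100.125        81.9255       491.5532
  Σ                     82.4915       493.2133
P = 82.4915; Macaulay duration = 493.2133 / 82.4915 = 5.97896 half-year periods = 2.98948 years.
Modified duration = D_Mac / (1 + y) = 2.98948 / 1.034 = 2.89118 years.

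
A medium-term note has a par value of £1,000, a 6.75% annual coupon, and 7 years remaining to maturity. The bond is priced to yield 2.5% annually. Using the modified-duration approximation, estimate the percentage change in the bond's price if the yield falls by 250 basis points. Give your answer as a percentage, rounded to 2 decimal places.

+14.52%

Periodic yield y = 0.025. Modified duration first:
  t   CF        PV=CF/(1+0.025)^t    t·PV
  1        67.50        65.8537        65.8537
  2        67.50        64.2475       128.4949
  3        67.50        62.6805       188.0414
  4        67.50        61.1517       244.6067
  5        67.50        59.6602       298.3008
  6        67.50        58.2050       349.2302
  7     1,067.50       898.0506     6,286.3545
  Σ                  1,269.8491     7,560.8822
P = 1,269.8491; D_Mac = 5.95416 yrs; D_mod = 5.95416/(1+0.025) = 5.80893 yrs.
ΔP/P ≈ -D_mod · Δy = -5.80893 × (-0.025) = +0.145223 = +14.5223%.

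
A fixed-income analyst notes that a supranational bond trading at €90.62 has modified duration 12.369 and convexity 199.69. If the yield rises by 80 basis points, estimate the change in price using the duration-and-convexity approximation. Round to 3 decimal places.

-€8.388

Duration effect: -D_mod·Δy = -12.369 × (+0.008) = -0.098952
Convexity effect: ½·C·(Δy)² = 0.5 × 199.69 × (0.008)² = +0.00639008
ΔP/P ≈ -0.098952 + 0.00639008 = -0.09256192
ΔP ≈ 90.62 × (-0.09256192) = -8.3879611904.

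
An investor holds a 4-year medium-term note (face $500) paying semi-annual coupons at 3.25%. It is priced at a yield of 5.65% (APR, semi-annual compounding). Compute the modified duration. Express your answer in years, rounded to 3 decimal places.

3.667 years

Periodic yield y = 0.02825. First find Macaulay duration:
  t   CF        PV=CF/(1+0.02825)^t    t·PV
  1        8.125         7.9018         7.9018
  2        8.125         7.6847        15.3694
  3        8.125         7.4736        22.4207
  4        8.125         7.2682        29.0729
  5        8.125         7.0685        35.3427
  6        8.125         6.8743        41.2460
  7        8.125         6.6855        46.7983
  8      508.125       406.6126     3,252.9007
  Σ                    457.5692     3,451.0525
P = 457.5692; Macaulay duration = 3,451.0525 / 457.5692 = 7.54214 half-year periods = 3.77107 years.
Modified duration = D_Mac / (1 + y) = 3.77107 / 1.02825 = 3.66747 years.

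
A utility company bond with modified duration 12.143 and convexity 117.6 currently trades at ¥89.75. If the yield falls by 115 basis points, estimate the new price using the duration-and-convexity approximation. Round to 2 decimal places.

¥102.98

Duration effect: -D_mod·Δy = -12.143 × (-0.0115) = +0.1396445
Convexity effect: ½·C·(Δy)² = 0.5 × 117.6 × (-0.0115)² = +0.0077763
ΔP/P ≈ +0.1396445 + 0.0077763 = +0.1474208
New price ≈ 89.75 × (1 + 0.1474208) = 102.9810168.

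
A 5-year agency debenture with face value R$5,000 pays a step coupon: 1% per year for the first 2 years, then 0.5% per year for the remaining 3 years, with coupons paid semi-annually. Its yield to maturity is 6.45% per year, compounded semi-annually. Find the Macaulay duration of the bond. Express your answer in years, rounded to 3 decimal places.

4.888 years

Periodic yield y = 0.03225. Discount each cash flow and weight by its period:
  t   CF        PV=CF/(1+0.03225)^t    t·PV
  1        25.00        24.2189        24.2189
  2        25.00        23.4623        46.9246
  3        25.00        22.7293        68.1878
  4        25.00        22.0191        88.0766
  5        12.50        10.6656        53.3280
  6        12.50        10.3324        61.9943
  7        12.50        10.0096        70.0670
  8        12.50         9.6969        77.5748
  9        12.50         9.3939        84.5451
  10    5,012.50     3,649.2656    36,492.6557
  Σ                  3,791.7935    37,067.5730
Price P = Σ PV = 3,791.7935.
Macaulay duration = Σ(t·PV) / P = 37,067.5730 / 3,791.7935 = 9.77574 half-year periods.
In years: 9.77574 / 2 = 4.88787 years.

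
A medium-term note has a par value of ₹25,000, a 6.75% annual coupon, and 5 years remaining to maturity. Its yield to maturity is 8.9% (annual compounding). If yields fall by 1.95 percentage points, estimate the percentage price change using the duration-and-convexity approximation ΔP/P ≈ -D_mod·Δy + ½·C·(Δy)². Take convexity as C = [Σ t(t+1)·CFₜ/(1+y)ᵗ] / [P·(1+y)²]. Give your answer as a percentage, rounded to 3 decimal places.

+8.239%

With y = 0.089:
  t   CF        PV=CF/(1+0.089)^t    t·PV        t(t+1)·PV
  1     1,687.50     1,549.5868     1,549.5868       3,099.1736
  2     1,687.50     1,422.9447     2,845.8894       8,537.6682
  3     1,687.50     1,306.6526     3,919.9578      15,679.8314
  4     1,687.50     1,199.8647     4,799.4586      23,997.2932
  5    26,687.50    17,424.8277    87,124.1387     522,744.8324
  Σ                 22,903.8765   100,239.0314     574,058.7988
P = 22,903.8765; D_Mac = 4.37651 yrs; D_mod = 4.01883 yrs; C = 21.13448.
Duration effect: -4.01883 × (-0.0195) = +0.078367
Convexity effect: 0.5 × 21.13448 × (-0.0195)² = +0.0040182
ΔP/P ≈ +0.078367 + 0.0040182 = +0.082385 = +8.2385%.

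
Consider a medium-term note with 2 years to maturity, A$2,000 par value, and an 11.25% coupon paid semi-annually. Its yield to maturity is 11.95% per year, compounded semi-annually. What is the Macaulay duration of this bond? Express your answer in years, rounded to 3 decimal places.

1.845 years

Periodic yield y = 0.05975. Discount each cash flow and weight by its period:
  t   CF        PV=CF/(1+0.05975)^t    t·PV
  1       112.50       106.1571       106.1571
  2       112.50       100.1718       200.3437
  3       112.50        94.5240       283.5721
  4     2,112.50     1,674.8774     6,699.5095
  Σ                  1,975.7304     7,289.5824
Price P = Σ PV = 1,975.7304.
Macaulay duration = Σ(t·PV) / P = 7,289.5824 / 1,975.7304 = 3.68956 half-year periods.
In years: 3.68956 / 2 = 1.84478 years.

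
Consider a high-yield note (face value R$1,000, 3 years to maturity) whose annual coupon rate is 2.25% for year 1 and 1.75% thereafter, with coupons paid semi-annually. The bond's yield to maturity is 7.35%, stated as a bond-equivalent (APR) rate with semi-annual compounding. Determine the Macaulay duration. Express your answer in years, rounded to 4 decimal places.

Periodic yield y = 0.03675. Discount each cash flow and weight by its period:
  t   CF        PV=CF/(1+0.03675)^t    t·PV
  1        11.25        10.8512        10.8512
  2        11.25        10.4666        20.9331
  3         8.75         7.8521        23.5563
  4         8.75         7.5738        30.2951
  5         8.75         7.3053        36.5265
  6     1,008.75       812.3427     4,874.0562
  Σ                    856.3917     4,996.2184
Price P = Σ PV = 856.3917.
Macaulay duration = Σ(t·PV) / P = 4,996.2184 / 856.3917 = 5.83403 half-year periods.
In years: 5.83403 / 2 = 2.91702 years.

2.9170 years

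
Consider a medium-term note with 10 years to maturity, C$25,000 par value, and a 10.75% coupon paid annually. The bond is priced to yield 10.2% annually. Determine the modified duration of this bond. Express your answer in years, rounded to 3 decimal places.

6.033 years

Periodic yield y = 0.102. First find Macaulay duration:
  t   CF        PV=CF/(1+0.102)^t    t·PV
  1     2,687.50     2,438.7477     2,438.7477
  2     2,687.50     2,213.0197     4,426.0394
  3     2,687.50     2,008.1849     6,024.5546
  4     2,687.50     1,822.3093     7,289.2373
  5     2,687.50     1,653.6382     8,268.1911
  6     2,687.50     1,500.5791     9,003.4749
  7     2,687.50     1,361.6871     9,531.8094
  8     2,687.50     1,235.6507     9,885.2055
  9     2,687.50     1,121.2801    10,091.5211
  10   27,687.50    10,482.5707   104,825.7066
  Σ                 25,837.6675   171,784.4876
P = 25,837.6675; Macaulay duration = 171,784.4876 / 25,837.6675 = 6.64861 years.
Modified duration = D_Mac / (1 + y) = 6.64861 / 1.102 = 6.03322 years.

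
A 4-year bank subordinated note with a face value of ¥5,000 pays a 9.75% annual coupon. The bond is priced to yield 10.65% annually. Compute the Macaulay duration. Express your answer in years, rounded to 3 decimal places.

3.490 years

Periodic yield y = 0.1065. Discount each cash flow and weight by its year:
  t   CF        PV=CF/(1+0.1065)^t    t·PV
  1       487.50       440.5784       440.5784
  2       487.50       398.1730       796.3460
  3       487.50       359.8491     1,079.5472
  4     5,487.50     3,660.7398    14,642.9592
  Σ                  4,859.3402    16,959.4307
Price P = Σ PV = 4,859.3402.
Macaulay duration = Σ(t·PV) / P = 16,959.4307 / 4,859.3402 = 3.49007 years.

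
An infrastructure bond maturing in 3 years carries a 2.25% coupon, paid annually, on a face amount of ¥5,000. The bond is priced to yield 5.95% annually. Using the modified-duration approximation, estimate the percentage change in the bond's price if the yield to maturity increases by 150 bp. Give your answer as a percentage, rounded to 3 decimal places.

Periodic yield y = 0.0595. Modified duration first:
  t   CF        PV=CF/(1+0.0595)^t    t·PV
  1       112.50       106.1822       106.1822
  2       112.50       100.2191       200.4382
  3     5,112.50     4,298.6337    12,895.9011
  Σ                  4,505.0350    13,202.5215
P = 4,505.0350; D_Mac = 2.93061 yrs; D_mod = 2.93061/(1+0.0595) = 2.76604 yrs.
ΔP/P ≈ -D_mod · Δy = -2.76604 × (+0.015) = -0.041491 = -4.1491%.

-4.149%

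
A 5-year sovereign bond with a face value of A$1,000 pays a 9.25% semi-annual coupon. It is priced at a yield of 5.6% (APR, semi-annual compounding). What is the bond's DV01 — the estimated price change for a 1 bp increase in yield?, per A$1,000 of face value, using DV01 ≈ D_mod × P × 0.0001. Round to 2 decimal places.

A$0.47

Periodic yield y = 0.028.
  t   CF        PV=CF/(1+0.028)^t    t·PV
  1        46.25        44.9903        44.9903
  2        46.25        43.7649        87.5297
  3        46.25        42.5728       127.7185
  4        46.25        41.4132       165.6530
  5        46.25        40.2853       201.4263
  6        46.25        39.1880       235.1280
  7        46.25        38.1206       266.8443
  8        46.25        37.0823       296.6585
  9        46.25        36.0723       324.6506
  10    1,046.25       793.7876     7,937.8763
  Σ                  1,157.2773     9,688.4754
P = 1,157.2773; D_Mac = 8.37178 half-year periods = 4.18589 yrs; D_mod = 4.07188 yrs.
DV01 ≈ 4.07188 × 1,157.2773 × 0.0001 = 0.471229.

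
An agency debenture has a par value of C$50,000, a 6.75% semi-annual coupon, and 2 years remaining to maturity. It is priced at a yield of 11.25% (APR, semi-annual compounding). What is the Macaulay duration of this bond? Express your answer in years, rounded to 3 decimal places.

Periodic yield y = 0.05625. Discount each cash flow and weight by its period:
  t   CF        PV=CF/(1+0.05625)^t    t·PV
  1     1,687.50     1,597.6331     1,597.6331
  2     1,687.50     1,512.5521     3,025.1042
  3     1,687.50     1,432.0020     4,296.0059
  4    51,687.50    41,525.8603   166,103.4414
  Σ                 46,068.0475   175,022.1846
Price P = Σ PV = 46,068.0475.
Macaulay duration = Σ(t·PV) / P = 175,022.1846 / 46,068.0475 = 3.79921 half-year periods.
In years: 3.79921 / 2 = 1.89960 years.

1.900 years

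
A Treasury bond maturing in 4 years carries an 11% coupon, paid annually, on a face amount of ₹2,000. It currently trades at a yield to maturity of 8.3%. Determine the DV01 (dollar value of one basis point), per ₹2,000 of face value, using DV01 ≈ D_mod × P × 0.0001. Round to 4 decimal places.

₹0.6974

Periodic yield y = 0.083.
  t   CF        PV=CF/(1+0.083)^t    t·PV
  1       220.00       203.1394       203.1394
  2       220.00       187.5710       375.1421
  3       220.00       173.1958       519.5873
  4     2,220.00     1,613.7607     6,455.0430
  Σ                  2,177.6670     7,552.9118
P = 2,177.6670; D_Mac = 3.46835 yrs; D_mod = 3.20254 yrs.
DV01 ≈ 3.20254 × 2,177.6670 × 0.0001 = 0.697406.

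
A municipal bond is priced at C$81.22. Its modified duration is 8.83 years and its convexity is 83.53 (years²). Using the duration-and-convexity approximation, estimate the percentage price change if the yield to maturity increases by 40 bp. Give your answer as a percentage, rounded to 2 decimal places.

Duration effect: -D_mod·Δy = -8.83 × (+0.004) = -0.035320
Convexity effect: ½·C·(Δy)² = 0.5 × 83.53 × (0.004)² = +0.00066824
ΔP/P ≈ -0.035320 + 0.00066824 = -0.03465176
= -3.465176%.

-3.47%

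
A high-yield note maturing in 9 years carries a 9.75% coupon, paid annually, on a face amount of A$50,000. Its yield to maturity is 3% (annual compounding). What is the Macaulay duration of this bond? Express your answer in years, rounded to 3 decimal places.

6.912 years

Periodic yield y = 0.03. Discount each cash flow and weight by its year:
  t   CF        PV=CF/(1+0.03)^t    t·PV
  1     4,875.00     4,733.0097     4,733.0097
  2     4,875.00     4,595.1551     9,190.3101
  3     4,875.00     4,461.3156    13,383.9468
  4     4,875.00     4,331.3744    17,325.4974
  5     4,875.00     4,205.2178    21,026.0891
  6     4,875.00     4,082.7358    24,496.4145
  7     4,875.00     3,963.8211    27,746.7478
  8     4,875.00     3,848.3700    30,786.9601
  9    54,875.00    42,057.1182   378,514.0637
  Σ                 76,278.1176   527,203.0393
Price P = Σ PV = 76,278.1176.
Macaulay duration = Σ(t·PV) / P = 527,203.0393 / 76,278.1176 = 6.91159 years.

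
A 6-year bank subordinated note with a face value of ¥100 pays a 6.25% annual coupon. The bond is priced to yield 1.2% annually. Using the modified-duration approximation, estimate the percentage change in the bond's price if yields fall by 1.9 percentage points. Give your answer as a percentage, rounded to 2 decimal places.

+9.94%

Periodic yield y = 0.012. Modified duration first:
  t   CF        PV=CF/(1+0.012)^t    t·PV
  1         6.25         6.1759         6.1759
  2         6.25         6.1027        12.2053
  3         6.25         6.0303        18.0909
  4         6.25         5.9588        23.8352
  5         6.25         5.8881        29.4407
  6       106.25        98.9113       593.4677
  Σ                    129.0670       683.2156
P = 129.0670; D_Mac = 5.29349 yrs; D_mod = 5.29349/(1+0.012) = 5.23073 yrs.
ΔP/P ≈ -D_mod · Δy = -5.23073 × (-0.019) = +0.099384 = +9.9384%.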